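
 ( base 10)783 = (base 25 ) 168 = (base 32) OF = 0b1100001111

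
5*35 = 175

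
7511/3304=2 + 129/472 = 2.27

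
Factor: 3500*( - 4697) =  - 16439500 = - 2^2*5^3*7^2*11^1*61^1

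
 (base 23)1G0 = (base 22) 1ih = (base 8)1601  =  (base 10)897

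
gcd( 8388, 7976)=4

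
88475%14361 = 2309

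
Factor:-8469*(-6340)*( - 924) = - 2^4*3^3 * 5^1 * 7^1*11^1*317^1*941^1= -  49612757040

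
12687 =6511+6176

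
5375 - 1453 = 3922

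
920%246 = 182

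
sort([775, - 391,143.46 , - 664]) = [ - 664, - 391,143.46,  775]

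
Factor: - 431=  - 431^1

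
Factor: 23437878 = 2^1 * 3^1*79^1 * 197^1*251^1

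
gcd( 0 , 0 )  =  0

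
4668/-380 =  - 13 + 68/95 = - 12.28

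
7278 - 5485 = 1793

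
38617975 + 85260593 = 123878568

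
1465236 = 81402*18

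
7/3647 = 1/521 = 0.00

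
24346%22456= 1890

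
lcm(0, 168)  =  0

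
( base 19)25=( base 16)2B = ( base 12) 37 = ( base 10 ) 43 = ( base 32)1B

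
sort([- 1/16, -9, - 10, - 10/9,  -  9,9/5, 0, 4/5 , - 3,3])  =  [ -10, - 9, - 9, - 3, - 10/9, - 1/16,0,  4/5, 9/5, 3]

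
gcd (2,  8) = 2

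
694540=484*1435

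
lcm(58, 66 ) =1914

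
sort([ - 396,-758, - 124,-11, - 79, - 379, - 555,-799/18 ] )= [ - 758,  -  555, - 396,  -  379, -124,  -  79,- 799/18,-11 ]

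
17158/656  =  26+51/328 = 26.16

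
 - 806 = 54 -860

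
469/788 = 469/788= 0.60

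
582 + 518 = 1100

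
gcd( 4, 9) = 1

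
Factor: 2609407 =2609407^1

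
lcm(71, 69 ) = 4899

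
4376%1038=224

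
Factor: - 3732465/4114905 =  - 11^1*397^( - 1)*691^( - 1 ) *22621^1 = - 248831/274327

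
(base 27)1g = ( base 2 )101011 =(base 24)1J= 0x2b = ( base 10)43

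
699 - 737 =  - 38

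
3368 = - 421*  (-8) 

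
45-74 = - 29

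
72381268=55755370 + 16625898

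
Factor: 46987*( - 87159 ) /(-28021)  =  4095339933/28021 = 3^1*7^( - 1 )*17^1*19^1*1709^1*2473^1*4003^(  -  1)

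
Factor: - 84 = - 2^2*3^1 * 7^1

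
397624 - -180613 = 578237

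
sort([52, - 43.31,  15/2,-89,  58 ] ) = [-89, - 43.31,15/2, 52, 58 ] 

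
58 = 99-41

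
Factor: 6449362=2^1*113^1*28537^1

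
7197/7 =1028 +1/7= 1028.14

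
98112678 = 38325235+59787443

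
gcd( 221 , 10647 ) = 13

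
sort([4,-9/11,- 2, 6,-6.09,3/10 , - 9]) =[ - 9, - 6.09,-2,  -  9/11,3/10,4, 6 ]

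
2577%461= 272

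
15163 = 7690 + 7473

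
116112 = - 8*( - 14514 )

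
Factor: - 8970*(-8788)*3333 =262734923880 = 2^3*3^2*5^1*11^1*13^4*23^1*101^1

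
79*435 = 34365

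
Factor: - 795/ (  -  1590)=2^( - 1)= 1/2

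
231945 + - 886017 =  - 654072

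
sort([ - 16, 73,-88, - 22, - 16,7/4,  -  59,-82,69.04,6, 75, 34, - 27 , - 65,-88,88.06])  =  [ - 88,-88,  -  82,-65,-59, - 27, - 22,  -  16, - 16,7/4,6, 34,69.04, 73,75,88.06]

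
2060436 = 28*73587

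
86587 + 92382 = 178969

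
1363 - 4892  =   - 3529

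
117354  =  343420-226066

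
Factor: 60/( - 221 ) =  - 2^2 * 3^1 * 5^1 * 13^( - 1)*17^ ( - 1) 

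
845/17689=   845/17689 = 0.05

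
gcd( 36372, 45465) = 9093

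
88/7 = 88/7=12.57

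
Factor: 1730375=5^3*109^1*127^1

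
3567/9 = 396 + 1/3=396.33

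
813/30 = 27 + 1/10 = 27.10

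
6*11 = 66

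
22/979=2/89=0.02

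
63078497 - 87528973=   -  24450476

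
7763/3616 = 7763/3616 = 2.15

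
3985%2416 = 1569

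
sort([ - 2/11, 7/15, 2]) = [-2/11,7/15,2 ] 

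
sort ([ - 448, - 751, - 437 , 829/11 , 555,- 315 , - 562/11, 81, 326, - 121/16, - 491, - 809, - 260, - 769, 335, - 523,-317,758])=[ - 809, - 769, - 751, - 523, - 491, - 448, - 437 , - 317, -315, - 260, - 562/11,- 121/16, 829/11,81,326, 335,  555, 758 ]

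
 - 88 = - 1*88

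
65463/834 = 78 + 137/278 = 78.49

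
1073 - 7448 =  - 6375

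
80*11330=906400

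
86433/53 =86433/53 = 1630.81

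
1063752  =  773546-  - 290206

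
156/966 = 26/161 = 0.16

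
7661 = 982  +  6679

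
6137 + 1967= 8104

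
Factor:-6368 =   -  2^5*199^1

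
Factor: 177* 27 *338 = 2^1 * 3^4*13^2*59^1 = 1615302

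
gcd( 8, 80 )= 8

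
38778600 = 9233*4200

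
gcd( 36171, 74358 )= 9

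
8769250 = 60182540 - 51413290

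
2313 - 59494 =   -  57181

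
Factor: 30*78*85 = 198900 = 2^2*3^2*5^2*13^1*17^1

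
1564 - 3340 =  - 1776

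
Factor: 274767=3^1 *67^1*1367^1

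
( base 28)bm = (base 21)FF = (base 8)512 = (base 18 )106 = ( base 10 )330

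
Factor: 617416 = 2^3*71^1  *  1087^1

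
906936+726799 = 1633735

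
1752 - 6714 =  - 4962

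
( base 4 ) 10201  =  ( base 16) 121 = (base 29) 9s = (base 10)289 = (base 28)A9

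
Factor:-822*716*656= -2^7*3^1*41^1 * 137^1*179^1 = -386090112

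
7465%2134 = 1063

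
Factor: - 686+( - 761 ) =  - 1447 = - 1447^1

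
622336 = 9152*68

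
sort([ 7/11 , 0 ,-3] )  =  [ - 3, 0,7/11 ]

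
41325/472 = 87+ 261/472 = 87.55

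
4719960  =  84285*56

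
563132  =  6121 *92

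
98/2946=49/1473 = 0.03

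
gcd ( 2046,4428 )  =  6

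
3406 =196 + 3210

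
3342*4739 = 15837738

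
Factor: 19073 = 19073^1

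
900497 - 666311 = 234186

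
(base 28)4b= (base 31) 3U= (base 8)173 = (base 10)123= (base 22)5d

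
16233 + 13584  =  29817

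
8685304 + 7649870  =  16335174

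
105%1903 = 105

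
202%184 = 18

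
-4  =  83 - 87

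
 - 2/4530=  - 1 + 2264/2265 = - 0.00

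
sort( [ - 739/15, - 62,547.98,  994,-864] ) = [ - 864, - 62, - 739/15,547.98,  994]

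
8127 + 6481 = 14608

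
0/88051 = 0 = 0.00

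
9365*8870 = 83067550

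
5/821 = 5/821= 0.01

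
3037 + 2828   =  5865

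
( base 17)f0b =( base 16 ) 10FA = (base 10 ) 4346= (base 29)54P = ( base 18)D78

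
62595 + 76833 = 139428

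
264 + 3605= 3869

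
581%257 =67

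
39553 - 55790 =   -  16237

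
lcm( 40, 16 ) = 80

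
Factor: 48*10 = 2^5*3^1*5^1 =480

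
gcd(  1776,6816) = 48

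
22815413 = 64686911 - 41871498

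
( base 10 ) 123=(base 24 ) 53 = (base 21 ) 5i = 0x7B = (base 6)323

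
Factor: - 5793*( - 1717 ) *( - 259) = - 3^1 * 7^1*17^1* 37^1*101^1*1931^1 = - 2576164479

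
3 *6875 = 20625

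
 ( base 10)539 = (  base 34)ft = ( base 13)326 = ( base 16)21B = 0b1000011011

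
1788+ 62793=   64581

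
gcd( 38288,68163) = 1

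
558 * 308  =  171864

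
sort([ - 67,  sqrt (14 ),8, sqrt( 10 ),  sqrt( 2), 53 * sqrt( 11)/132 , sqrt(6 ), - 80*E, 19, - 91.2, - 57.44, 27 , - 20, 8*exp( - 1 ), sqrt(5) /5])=[ - 80*E, - 91.2 , - 67, - 57.44,  -  20, sqrt(5) /5, 53*sqrt(11)/132, sqrt(2), sqrt(6 ), 8*exp( - 1 ),sqrt(10 ), sqrt(14 ), 8, 19,27 ]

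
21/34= 21/34  =  0.62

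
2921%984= 953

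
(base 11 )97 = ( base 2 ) 1101010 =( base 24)4a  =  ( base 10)106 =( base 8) 152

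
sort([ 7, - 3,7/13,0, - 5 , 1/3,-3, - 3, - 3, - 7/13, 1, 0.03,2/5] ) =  [ - 5, - 3 , - 3, - 3,-3,- 7/13,0,0.03,1/3,2/5,7/13, 1,7]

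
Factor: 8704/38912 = 2^(  -  2)*17^1*19^ ( - 1 ) = 17/76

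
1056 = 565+491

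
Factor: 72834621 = 3^1*24278207^1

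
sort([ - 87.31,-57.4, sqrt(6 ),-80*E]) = [ - 80 * E , - 87.31, - 57.4, sqrt( 6) ] 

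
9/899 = 9/899=0.01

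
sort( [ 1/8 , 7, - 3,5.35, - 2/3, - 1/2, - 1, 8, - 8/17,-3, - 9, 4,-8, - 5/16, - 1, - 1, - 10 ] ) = [ - 10, - 9, - 8, - 3,-3,-1, - 1,  -  1, - 2/3, - 1/2, - 8/17, - 5/16,1/8 , 4,5.35, 7, 8 ]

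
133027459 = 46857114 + 86170345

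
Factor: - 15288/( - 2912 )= 2^( - 2)*3^1*7^1 = 21/4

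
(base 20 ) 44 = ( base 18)4C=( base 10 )84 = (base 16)54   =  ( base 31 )2m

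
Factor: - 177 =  - 3^1 * 59^1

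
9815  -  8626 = 1189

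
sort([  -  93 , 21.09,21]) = [ - 93 , 21, 21.09]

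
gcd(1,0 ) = 1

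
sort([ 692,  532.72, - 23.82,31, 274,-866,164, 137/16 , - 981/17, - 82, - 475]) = [ - 866, - 475, - 82, - 981/17,- 23.82,137/16,31,164 , 274, 532.72, 692]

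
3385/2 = 1692 + 1/2 = 1692.50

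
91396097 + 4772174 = 96168271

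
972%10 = 2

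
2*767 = 1534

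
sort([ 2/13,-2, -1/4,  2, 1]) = [ - 2, - 1/4, 2/13,  1, 2]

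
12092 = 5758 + 6334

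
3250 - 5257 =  - 2007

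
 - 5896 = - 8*737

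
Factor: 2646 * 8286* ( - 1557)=-34136845092=- 2^2*3^6*7^2*173^1 * 1381^1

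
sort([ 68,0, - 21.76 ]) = [ - 21.76, 0,68 ]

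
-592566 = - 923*642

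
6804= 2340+4464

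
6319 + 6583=12902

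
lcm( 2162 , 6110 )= 140530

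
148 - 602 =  - 454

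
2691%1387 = 1304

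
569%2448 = 569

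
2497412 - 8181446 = -5684034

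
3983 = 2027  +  1956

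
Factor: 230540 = 2^2  *5^1*11527^1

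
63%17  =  12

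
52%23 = 6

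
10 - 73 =- 63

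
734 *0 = 0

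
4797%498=315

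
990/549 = 110/61 =1.80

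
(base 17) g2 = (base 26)AE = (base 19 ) e8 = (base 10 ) 274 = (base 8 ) 422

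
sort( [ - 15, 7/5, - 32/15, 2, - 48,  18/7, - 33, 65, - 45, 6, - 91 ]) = [ - 91, - 48, - 45, - 33,-15, - 32/15, 7/5, 2 , 18/7, 6, 65]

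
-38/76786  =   - 19/38393 = -0.00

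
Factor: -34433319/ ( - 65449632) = 11477773/21816544  =  2^(-5 )*439^( - 1)*1553^( - 1 )*1801^1*6373^1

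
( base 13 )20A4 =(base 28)5lk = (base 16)11b0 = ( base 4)1012300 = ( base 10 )4528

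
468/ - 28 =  - 17 + 2/7 = - 16.71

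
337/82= 337/82  =  4.11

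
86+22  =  108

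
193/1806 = 193/1806 = 0.11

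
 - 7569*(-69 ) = 522261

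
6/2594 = 3/1297 = 0.00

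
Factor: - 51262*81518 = -4178775716 = -2^2*19^2*71^1*40759^1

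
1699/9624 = 1699/9624 =0.18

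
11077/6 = 11077/6 = 1846.17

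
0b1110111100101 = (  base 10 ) 7653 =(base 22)fhj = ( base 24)D6L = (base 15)2403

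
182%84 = 14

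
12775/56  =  228 + 1/8 = 228.12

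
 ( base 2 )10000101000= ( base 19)2i0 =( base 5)13224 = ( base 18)352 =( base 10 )1064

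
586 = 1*586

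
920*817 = 751640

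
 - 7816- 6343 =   -  14159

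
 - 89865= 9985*( - 9)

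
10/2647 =10/2647 =0.00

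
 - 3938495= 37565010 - 41503505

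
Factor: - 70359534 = - 2^1 * 3^2 * 7^1 * 337^1*1657^1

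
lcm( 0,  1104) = 0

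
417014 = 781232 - 364218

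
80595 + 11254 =91849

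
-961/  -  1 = 961/1=961.00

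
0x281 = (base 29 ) M3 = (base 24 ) 12h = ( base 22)173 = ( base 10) 641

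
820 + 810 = 1630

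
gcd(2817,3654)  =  9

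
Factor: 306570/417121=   2^1*3^1 * 5^1*11^1 *449^ ( - 1) = 330/449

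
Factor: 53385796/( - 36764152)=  - 283967/195554=- 2^ ( - 1 )  *59^1*4813^1*97777^(-1)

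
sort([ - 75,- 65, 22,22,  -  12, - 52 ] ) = [  -  75,- 65,  -  52, - 12, 22, 22 ]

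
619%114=49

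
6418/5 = 1283 + 3/5 = 1283.60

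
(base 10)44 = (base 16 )2c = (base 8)54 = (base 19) 26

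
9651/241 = 40 + 11/241 = 40.05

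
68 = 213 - 145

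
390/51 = 7 + 11/17 = 7.65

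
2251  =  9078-6827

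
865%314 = 237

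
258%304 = 258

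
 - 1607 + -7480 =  - 9087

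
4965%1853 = 1259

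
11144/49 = 227+3/7 = 227.43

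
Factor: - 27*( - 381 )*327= 3363849 =3^5  *  109^1*127^1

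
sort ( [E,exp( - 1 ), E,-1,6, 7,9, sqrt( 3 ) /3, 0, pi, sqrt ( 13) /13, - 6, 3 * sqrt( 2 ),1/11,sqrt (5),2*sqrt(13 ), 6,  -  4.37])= [ - 6,- 4.37, - 1 , 0, 1/11,sqrt(13)/13,exp(-1 ),sqrt (3) /3, sqrt(5 ),E , E, pi, 3*sqrt(2), 6,6,7 , 2*sqrt (13), 9]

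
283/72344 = 283/72344 = 0.00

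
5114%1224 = 218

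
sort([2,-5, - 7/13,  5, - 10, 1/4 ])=[ - 10,  -  5,-7/13,1/4, 2,5]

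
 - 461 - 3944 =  - 4405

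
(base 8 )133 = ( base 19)4f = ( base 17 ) 56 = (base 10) 91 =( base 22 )43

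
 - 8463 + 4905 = -3558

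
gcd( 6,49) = 1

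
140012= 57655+82357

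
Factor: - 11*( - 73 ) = 803 = 11^1*73^1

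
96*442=42432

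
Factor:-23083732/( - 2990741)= 2^2*7^1*13^( - 1 )*29^( - 1 )*7933^ (- 1 )*824419^1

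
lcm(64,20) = 320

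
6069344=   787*7712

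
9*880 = 7920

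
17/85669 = 17/85669 = 0.00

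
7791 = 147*53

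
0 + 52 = 52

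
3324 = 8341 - 5017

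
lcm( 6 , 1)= 6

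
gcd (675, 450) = 225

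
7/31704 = 7/31704  =  0.00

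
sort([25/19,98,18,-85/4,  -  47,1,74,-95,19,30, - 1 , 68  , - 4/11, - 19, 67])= [ - 95, - 47,  -  85/4,-19,-1, - 4/11, 1,25/19, 18,19,30, 67 , 68, 74, 98]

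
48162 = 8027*6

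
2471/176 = 2471/176 = 14.04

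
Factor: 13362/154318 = 3^1*17^1 * 19^( - 1)*31^( - 1) = 51/589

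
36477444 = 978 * 37298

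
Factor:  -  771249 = -3^1*31^1 * 8293^1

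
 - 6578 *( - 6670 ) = 43875260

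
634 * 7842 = 4971828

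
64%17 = 13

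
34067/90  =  34067/90 = 378.52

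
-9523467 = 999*( - 9533)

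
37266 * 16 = 596256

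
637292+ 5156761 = 5794053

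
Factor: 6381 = 3^2* 709^1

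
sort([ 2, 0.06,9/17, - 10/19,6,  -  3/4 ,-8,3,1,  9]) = [  -  8,  -  3/4, - 10/19,  0.06,  9/17,1, 2,3,6,9]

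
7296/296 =24 + 24/37 = 24.65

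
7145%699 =155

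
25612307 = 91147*281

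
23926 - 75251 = - 51325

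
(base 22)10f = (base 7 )1312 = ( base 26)j5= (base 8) 763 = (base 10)499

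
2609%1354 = 1255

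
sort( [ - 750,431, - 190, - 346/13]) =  [ - 750, -190,-346/13 , 431]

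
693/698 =693/698  =  0.99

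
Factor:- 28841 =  - 151^1*191^1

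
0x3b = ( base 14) 43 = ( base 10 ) 59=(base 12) 4B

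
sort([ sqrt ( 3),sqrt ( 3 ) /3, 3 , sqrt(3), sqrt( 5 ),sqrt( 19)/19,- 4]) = [- 4, sqrt(19) /19, sqrt (3)/3, sqrt( 3 ), sqrt( 3),sqrt( 5 ), 3 ] 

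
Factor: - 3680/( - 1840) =2 = 2^1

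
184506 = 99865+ 84641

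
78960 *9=710640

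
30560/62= 492 + 28/31 =492.90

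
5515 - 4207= 1308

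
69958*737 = 51559046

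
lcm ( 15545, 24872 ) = 124360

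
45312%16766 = 11780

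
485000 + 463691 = 948691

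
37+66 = 103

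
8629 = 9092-463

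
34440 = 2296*15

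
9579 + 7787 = 17366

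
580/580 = 1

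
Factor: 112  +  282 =394 =2^1 * 197^1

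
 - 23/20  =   - 23/20 = - 1.15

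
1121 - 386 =735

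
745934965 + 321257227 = 1067192192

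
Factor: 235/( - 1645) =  - 1/7= - 7^( - 1)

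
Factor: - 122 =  - 2^1*61^1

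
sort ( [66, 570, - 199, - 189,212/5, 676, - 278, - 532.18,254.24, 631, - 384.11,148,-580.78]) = [-580.78,-532.18, - 384.11, - 278, - 199, - 189,212/5,  66,148,254.24, 570,631, 676]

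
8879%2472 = 1463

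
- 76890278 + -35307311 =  - 112197589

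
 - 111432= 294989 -406421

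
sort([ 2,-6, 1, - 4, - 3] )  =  [ - 6, - 4,  -  3,1,2] 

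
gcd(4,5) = 1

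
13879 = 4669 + 9210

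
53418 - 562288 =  - 508870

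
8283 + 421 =8704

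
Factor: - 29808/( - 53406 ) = 2^3*3^1*43^( - 1) = 24/43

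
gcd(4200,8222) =2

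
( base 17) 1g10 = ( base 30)aie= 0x2552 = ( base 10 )9554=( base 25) f74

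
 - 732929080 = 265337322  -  998266402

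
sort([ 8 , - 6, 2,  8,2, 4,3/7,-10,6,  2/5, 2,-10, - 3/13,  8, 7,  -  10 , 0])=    [ - 10 ,- 10 , - 10,- 6 , - 3/13, 0,2/5, 3/7, 2,2,2, 4, 6,  7,  8,8 , 8]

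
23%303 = 23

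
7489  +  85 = 7574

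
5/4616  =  5/4616  =  0.00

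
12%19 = 12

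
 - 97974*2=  - 195948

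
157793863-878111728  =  -720317865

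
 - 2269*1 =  - 2269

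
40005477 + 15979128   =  55984605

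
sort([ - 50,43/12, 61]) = [ - 50,  43/12,61]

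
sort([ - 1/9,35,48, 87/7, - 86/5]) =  [ - 86/5, - 1/9,87/7,35,48] 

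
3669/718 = 3669/718 =5.11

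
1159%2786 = 1159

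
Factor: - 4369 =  - 17^1*257^1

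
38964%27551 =11413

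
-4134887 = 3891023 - 8025910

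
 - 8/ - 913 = 8/913 = 0.01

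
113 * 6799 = 768287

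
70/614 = 35/307 = 0.11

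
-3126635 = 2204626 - 5331261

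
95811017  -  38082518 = 57728499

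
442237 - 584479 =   -  142242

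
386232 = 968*399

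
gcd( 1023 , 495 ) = 33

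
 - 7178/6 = -1197 + 2/3 = - 1196.33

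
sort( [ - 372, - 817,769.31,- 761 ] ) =[ - 817, - 761, - 372,769.31 ] 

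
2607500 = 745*3500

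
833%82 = 13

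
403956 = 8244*49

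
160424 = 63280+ 97144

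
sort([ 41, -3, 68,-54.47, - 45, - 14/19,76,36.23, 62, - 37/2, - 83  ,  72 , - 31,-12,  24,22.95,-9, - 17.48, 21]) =[  -  83,-54.47 ,- 45,-31, - 37/2, -17.48,- 12, -9, - 3 ,  -  14/19, 21, 22.95, 24,36.23,41,62,68,72 , 76]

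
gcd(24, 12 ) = 12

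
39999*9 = 359991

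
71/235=71/235 = 0.30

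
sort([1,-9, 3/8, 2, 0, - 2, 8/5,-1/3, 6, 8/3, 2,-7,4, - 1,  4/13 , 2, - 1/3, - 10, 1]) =[ - 10, - 9, - 7, - 2, - 1, - 1/3, - 1/3,0,4/13,  3/8, 1, 1, 8/5, 2,2, 2, 8/3,4, 6]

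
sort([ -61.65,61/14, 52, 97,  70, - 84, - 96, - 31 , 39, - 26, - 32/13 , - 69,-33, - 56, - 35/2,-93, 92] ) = [ - 96,-93, - 84, - 69, - 61.65, - 56, - 33, - 31, - 26, - 35/2, - 32/13,61/14, 39 , 52,70, 92, 97 ]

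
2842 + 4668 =7510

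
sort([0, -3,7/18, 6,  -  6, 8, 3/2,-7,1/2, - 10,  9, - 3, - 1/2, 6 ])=[ -10, - 7, - 6 , - 3, - 3, - 1/2,0, 7/18, 1/2,3/2,6,  6, 8,9] 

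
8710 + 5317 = 14027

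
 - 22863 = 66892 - 89755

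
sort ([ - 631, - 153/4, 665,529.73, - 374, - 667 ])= [ - 667, - 631,  -  374, - 153/4,529.73,665]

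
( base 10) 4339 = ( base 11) 3295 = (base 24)7CJ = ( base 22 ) 8l5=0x10f3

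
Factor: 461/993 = 3^( - 1)  *331^( - 1 )*461^1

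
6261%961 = 495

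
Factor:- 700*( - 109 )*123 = 9384900=2^2*3^1*5^2*7^1* 41^1*109^1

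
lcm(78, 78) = 78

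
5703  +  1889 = 7592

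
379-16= 363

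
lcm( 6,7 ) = 42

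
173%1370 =173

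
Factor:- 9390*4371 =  - 2^1*3^2*5^1 * 31^1 * 47^1*313^1 = - 41043690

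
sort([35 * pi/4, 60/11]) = [ 60/11,35*pi/4] 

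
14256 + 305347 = 319603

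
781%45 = 16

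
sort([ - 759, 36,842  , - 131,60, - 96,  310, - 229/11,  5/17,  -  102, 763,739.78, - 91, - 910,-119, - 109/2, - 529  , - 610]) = [ - 910, - 759, - 610, - 529,  -  131, - 119,-102 , - 96,-91, - 109/2, - 229/11, 5/17, 36, 60,310, 739.78, 763,842]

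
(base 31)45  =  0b10000001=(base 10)129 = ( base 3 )11210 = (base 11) 108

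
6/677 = 6/677 = 0.01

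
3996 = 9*444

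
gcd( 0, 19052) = 19052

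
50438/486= 25219/243 =103.78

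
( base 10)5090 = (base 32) 4v2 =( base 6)35322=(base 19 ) E1H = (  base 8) 11742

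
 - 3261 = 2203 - 5464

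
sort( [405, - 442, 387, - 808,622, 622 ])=[ - 808, - 442,387, 405,622,  622] 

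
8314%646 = 562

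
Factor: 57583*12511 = 89^1*647^1*12511^1 = 720420913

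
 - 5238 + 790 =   -  4448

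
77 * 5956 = 458612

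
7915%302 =63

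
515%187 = 141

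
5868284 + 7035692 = 12903976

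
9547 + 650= 10197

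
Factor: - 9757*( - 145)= 1414765 = 5^1*11^1 *29^1 * 887^1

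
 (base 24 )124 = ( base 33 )J1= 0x274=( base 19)1e1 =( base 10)628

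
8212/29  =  8212/29 = 283.17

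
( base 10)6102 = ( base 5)143402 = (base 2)1011111010110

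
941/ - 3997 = -941/3997 = -0.24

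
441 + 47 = 488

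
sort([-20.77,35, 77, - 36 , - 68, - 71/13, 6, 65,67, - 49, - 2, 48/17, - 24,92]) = [ - 68, - 49, - 36 , - 24, - 20.77, - 71/13, - 2,48/17, 6,35,65, 67,  77, 92 ]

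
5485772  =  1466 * 3742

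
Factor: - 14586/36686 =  - 3^1*11^1*83^( - 1)  =  - 33/83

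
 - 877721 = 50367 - 928088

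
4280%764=460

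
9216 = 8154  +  1062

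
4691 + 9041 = 13732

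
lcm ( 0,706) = 0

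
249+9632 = 9881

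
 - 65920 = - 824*80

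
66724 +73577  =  140301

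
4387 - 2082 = 2305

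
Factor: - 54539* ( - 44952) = 2^3*3^1 * 1873^1*54539^1= 2451637128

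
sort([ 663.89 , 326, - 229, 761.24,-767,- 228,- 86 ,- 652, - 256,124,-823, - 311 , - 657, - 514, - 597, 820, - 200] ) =[ - 823, - 767,  -  657, - 652, - 597,-514,-311, - 256,- 229, - 228,- 200, -86 , 124,326, 663.89,761.24,  820 ] 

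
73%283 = 73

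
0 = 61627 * 0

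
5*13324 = 66620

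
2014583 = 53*38011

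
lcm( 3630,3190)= 105270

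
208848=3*69616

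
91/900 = 91/900 = 0.10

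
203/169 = 1  +  34/169 = 1.20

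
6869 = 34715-27846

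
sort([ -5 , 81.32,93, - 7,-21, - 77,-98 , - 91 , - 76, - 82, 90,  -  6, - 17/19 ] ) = [ - 98, - 91,-82, - 77,-76,-21,-7,  -  6, - 5,-17/19,81.32, 90,93 ] 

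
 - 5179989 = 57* ( - 90877)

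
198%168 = 30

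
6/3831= 2/1277  =  0.00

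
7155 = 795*9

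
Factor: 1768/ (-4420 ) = -2^1*5^ ( - 1 ) = -2/5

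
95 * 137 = 13015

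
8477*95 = 805315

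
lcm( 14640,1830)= 14640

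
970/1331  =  970/1331   =  0.73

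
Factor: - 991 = -991^1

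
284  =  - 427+711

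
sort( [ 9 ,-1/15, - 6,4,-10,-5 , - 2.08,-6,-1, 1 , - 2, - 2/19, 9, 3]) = [  -  10, - 6, - 6, - 5, - 2.08,- 2, - 1,-2/19, - 1/15, 1,3,4,9,9 ]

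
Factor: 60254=2^1  *  47^1*641^1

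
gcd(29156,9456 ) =788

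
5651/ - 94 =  - 61 + 83/94 = -60.12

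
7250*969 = 7025250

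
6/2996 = 3/1498=0.00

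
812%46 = 30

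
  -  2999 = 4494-7493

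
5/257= 5/257 =0.02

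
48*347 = 16656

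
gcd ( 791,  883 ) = 1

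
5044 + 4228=9272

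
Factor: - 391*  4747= - 17^1*23^1 * 47^1* 101^1=- 1856077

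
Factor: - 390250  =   -2^1*5^3*7^1*223^1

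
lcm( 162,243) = 486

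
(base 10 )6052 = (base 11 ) 4602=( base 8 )13644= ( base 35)4ww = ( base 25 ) 9H2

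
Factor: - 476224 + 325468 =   -  2^2*3^1* 17^1*739^1 = - 150756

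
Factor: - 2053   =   - 2053^1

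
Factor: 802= 2^1 * 401^1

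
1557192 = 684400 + 872792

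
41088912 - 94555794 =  - 53466882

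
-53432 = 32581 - 86013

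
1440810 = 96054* 15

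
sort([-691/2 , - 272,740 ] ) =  [ - 691/2, - 272 , 740] 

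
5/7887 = 5/7887= 0.00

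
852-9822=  - 8970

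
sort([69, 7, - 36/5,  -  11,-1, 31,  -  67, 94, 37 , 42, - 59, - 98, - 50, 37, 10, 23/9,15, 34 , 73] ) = [-98, - 67, - 59,-50, - 11, - 36/5,-1,23/9, 7,10, 15,31, 34, 37  ,  37,42,  69,73,94] 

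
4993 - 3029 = 1964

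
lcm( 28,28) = 28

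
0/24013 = 0  =  0.00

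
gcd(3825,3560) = 5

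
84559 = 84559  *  1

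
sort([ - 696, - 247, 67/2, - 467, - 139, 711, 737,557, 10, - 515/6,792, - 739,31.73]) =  [ - 739,-696, - 467, - 247, - 139, - 515/6, 10,31.73,67/2 , 557,711, 737,792]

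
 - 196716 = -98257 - 98459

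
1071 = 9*119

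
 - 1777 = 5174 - 6951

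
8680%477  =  94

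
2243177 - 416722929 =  - 414479752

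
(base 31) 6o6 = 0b1100101110100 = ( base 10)6516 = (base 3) 22221100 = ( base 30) 776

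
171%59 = 53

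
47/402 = 47/402  =  0.12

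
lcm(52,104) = 104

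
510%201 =108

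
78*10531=821418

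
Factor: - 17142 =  - 2^1 * 3^1*2857^1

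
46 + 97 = 143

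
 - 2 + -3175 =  - 3177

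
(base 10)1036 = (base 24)1j4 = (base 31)12D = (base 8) 2014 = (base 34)ug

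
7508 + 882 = 8390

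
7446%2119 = 1089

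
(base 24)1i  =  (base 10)42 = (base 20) 22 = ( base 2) 101010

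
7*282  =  1974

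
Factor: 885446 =2^1*293^1 * 1511^1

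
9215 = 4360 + 4855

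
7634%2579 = 2476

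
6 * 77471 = 464826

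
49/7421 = 49/7421 = 0.01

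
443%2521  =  443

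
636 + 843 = 1479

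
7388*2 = 14776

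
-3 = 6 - 9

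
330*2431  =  802230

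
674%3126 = 674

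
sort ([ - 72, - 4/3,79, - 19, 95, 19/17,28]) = [ - 72, - 19,  -  4/3,19/17, 28, 79,  95]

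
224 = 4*56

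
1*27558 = 27558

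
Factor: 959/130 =2^(-1)*5^( - 1) * 7^1*13^( - 1)*137^1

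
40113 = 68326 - 28213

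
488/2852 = 122/713 = 0.17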